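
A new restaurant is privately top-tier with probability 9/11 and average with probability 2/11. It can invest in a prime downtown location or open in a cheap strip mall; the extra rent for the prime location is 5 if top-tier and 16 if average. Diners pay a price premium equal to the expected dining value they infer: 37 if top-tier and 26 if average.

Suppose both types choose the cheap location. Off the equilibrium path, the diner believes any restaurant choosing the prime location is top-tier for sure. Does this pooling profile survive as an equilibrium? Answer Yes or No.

Yes

On path, the diner holds the prior and pays 9/11·37 + 2/11·26 = 35. Off path (the prime location), believing top-tier, it pays 37.
top-tier: the cheap location nets 35; the prime location nets 37 − 5 = 32. top-tier stays.
average: the cheap location nets 35; the prime location nets 37 − 16 = 21. average stays.
No type deviates, so pooling is sustained.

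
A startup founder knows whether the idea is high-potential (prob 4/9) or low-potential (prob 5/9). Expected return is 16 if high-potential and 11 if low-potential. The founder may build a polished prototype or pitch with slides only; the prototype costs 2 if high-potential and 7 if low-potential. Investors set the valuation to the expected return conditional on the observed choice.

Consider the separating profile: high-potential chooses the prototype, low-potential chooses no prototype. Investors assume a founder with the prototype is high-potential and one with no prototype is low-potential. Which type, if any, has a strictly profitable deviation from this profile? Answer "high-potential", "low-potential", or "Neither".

Neither

The prototype pays 16; no prototype pays 11.
high-potential: assigned the prototype, nets 16 − 2 = 14; deviating to no prototype nets 11.
low-potential: assigned no prototype, nets 11; deviating to the prototype nets 16 − 7 = 9.
Both types strictly prefer their assigned action; no profitable deviation.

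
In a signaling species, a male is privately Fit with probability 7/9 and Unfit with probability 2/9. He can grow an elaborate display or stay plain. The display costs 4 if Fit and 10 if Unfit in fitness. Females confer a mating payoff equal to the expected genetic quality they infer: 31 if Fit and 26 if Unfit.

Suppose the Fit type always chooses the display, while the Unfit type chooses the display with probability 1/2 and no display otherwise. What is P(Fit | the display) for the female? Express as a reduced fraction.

7/8

P(the display) = (7/9)·1 + (2/9)·(1/2) = 8/9.
By Bayes' rule, P(Fit | the display) = (7/9) / (8/9) = 7/8.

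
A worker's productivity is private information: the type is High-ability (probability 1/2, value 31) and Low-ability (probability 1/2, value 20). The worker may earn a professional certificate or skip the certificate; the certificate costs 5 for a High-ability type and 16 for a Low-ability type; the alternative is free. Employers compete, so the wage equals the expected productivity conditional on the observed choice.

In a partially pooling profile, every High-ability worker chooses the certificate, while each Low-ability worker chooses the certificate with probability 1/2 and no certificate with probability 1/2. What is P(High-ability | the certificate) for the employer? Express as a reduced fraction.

P(the certificate) = (1/2)·1 + (1/2)·(1/2) = 3/4.
By Bayes' rule, P(High-ability | the certificate) = (1/2) / (3/4) = 2/3.

2/3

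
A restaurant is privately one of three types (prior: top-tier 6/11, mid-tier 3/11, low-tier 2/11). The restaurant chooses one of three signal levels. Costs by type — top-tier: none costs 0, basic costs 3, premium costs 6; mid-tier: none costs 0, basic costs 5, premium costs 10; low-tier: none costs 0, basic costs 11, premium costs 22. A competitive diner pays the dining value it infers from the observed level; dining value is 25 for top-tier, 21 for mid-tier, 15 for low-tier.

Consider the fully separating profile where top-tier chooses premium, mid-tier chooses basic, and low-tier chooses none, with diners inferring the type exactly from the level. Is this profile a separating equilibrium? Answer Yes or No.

Yes

Separating price premiums: premium → 25, basic → 21, none → 15.
top-tier (assigned premium): none: 15 − 0 = 15; basic: 21 − 3 = 18; premium: 25 − 6 = 19. top-tier stays.
mid-tier (assigned basic): none: 15 − 0 = 15; basic: 21 − 5 = 16; premium: 25 − 10 = 15. mid-tier stays.
low-tier (assigned none): none: 15 − 0 = 15; basic: 21 − 11 = 10; premium: 25 − 22 = 3. low-tier stays.
Every type prefers its assigned level; separation holds.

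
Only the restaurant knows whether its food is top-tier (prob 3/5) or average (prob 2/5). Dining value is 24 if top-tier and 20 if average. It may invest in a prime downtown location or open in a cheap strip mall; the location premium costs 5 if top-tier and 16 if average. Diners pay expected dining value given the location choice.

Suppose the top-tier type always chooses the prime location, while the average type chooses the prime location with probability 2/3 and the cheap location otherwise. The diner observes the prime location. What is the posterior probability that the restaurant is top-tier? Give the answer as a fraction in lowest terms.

P(the prime location) = (3/5)·1 + (2/5)·(2/3) = 13/15.
By Bayes' rule, P(top-tier | the prime location) = (3/5) / (13/15) = 9/13.

9/13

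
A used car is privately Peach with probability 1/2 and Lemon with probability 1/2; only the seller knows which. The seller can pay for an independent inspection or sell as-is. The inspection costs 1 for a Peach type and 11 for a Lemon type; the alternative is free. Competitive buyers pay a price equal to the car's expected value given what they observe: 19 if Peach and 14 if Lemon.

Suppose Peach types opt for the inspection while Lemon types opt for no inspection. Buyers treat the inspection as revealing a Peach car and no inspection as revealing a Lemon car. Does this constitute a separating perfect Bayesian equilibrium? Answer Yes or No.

Yes

Under these beliefs, the inspection earns price 19 and no inspection earns price 14.
Peach: the inspection nets 19 − 1 = 18; no inspection nets 14. Peach prefers the inspection.
Lemon: the inspection nets 19 − 11 = 8; no inspection nets 14. Lemon prefers no inspection.
Neither type deviates, so the separating profile is an equilibrium.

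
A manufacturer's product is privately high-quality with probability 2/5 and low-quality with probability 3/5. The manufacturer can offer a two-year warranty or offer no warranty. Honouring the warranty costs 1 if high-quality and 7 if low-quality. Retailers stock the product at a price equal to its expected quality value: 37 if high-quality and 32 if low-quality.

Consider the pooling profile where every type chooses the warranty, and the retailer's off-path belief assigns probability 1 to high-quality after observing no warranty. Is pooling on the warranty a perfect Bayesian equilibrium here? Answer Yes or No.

No

On path, the retailer holds the prior and pays 2/5·37 + 3/5·32 = 34. Off path (no warranty), believing high-quality, it pays 37.
high-quality: the warranty nets 34 − 1 = 33; no warranty nets 37. high-quality would deviate.
low-quality: the warranty nets 34 − 7 = 27; no warranty nets 37. low-quality would deviate.
A type deviates, so pooling fails.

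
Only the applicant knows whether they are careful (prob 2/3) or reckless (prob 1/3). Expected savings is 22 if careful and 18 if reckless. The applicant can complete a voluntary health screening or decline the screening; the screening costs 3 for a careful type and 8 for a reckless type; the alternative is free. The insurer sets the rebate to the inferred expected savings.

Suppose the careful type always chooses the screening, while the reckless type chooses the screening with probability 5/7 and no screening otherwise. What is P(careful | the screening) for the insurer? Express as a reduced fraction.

P(the screening) = (2/3)·1 + (1/3)·(5/7) = 19/21.
By Bayes' rule, P(careful | the screening) = (2/3) / (19/21) = 14/19.

14/19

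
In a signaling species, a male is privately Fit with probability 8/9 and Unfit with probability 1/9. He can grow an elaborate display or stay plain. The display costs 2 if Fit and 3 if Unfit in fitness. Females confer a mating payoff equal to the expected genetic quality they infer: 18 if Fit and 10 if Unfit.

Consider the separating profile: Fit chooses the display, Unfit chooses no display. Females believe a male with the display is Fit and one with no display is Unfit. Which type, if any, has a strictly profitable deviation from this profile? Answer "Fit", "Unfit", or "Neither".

Unfit

The display pays 18; no display pays 10.
Fit: assigned the display, nets 18 − 2 = 16; deviating to no display nets 10.
Unfit: assigned no display, nets 10; deviating to the display nets 18 − 3 = 15.
The Unfit type gains 5 by deviating.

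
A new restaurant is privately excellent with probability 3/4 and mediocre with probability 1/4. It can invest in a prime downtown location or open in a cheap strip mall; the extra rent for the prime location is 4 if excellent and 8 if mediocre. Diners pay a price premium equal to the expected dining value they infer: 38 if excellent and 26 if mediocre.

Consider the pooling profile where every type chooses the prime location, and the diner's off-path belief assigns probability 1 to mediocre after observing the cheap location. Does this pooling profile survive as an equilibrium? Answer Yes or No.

On path, the diner holds the prior and pays 3/4·38 + 1/4·26 = 35. Off path (the cheap location), believing mediocre, it pays 26.
excellent: the prime location nets 35 − 4 = 31; the cheap location nets 26. excellent stays.
mediocre: the prime location nets 35 − 8 = 27; the cheap location nets 26. mediocre stays.
No type deviates, so pooling is sustained.

Yes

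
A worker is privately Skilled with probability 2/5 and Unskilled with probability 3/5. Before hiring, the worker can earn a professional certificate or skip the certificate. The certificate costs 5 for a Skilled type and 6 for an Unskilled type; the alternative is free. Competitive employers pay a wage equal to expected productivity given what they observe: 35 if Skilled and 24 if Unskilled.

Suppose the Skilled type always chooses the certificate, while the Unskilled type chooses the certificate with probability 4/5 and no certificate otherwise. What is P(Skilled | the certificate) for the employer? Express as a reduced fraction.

P(the certificate) = (2/5)·1 + (3/5)·(4/5) = 22/25.
By Bayes' rule, P(Skilled | the certificate) = (2/5) / (22/25) = 5/11.

5/11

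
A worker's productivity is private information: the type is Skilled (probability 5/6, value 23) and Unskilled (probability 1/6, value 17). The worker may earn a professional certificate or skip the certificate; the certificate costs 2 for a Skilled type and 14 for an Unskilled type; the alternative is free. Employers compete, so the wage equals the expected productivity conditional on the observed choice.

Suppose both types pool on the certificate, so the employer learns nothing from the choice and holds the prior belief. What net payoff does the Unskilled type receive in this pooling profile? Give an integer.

8

Pooled wage = 5/6·23 + 1/6·17 = 22.
Unskilled pays cost 14 for the certificate, so net payoff = 22 − 14 = 8.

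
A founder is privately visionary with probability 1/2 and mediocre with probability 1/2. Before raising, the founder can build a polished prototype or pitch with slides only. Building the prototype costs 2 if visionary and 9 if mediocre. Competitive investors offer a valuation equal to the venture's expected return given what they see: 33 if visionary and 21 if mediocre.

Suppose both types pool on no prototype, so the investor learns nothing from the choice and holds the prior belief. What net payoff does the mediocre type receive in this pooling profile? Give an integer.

27

Pooled valuation = 1/2·33 + 1/2·21 = 27.
mediocre pays no cost for no prototype, so net payoff = 27.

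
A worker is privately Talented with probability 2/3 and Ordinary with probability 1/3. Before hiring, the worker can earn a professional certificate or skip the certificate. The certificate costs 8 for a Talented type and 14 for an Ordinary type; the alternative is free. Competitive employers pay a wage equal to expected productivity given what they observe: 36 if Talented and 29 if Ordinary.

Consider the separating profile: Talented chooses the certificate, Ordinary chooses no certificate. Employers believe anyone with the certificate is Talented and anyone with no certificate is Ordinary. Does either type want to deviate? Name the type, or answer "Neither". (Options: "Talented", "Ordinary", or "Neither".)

Talented

The certificate pays 36; no certificate pays 29.
Talented: assigned the certificate, nets 36 − 8 = 28; deviating to no certificate nets 29.
Ordinary: assigned no certificate, nets 29; deviating to the certificate nets 36 − 14 = 22.
The Talented type gains 1 by deviating.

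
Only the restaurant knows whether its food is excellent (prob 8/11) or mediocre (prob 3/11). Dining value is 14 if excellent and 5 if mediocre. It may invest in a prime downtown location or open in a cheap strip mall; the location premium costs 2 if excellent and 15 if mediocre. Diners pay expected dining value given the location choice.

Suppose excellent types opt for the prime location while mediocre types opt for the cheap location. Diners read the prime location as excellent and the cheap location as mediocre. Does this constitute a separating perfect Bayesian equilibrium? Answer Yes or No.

Under these beliefs, the prime location earns price premium 14 and the cheap location earns price premium 5.
excellent: the prime location nets 14 − 2 = 12; the cheap location nets 5. excellent prefers the prime location.
mediocre: the prime location nets 14 − 15 = -1; the cheap location nets 5. mediocre prefers the cheap location.
Neither type deviates, so the separating profile is an equilibrium.

Yes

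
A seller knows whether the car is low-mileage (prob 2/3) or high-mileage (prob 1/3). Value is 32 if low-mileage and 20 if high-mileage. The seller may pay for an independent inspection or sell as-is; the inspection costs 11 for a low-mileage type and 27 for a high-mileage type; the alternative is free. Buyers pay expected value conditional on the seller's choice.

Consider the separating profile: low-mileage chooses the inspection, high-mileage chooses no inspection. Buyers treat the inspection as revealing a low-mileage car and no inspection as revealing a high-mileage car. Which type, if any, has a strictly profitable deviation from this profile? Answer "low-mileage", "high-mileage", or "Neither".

Neither

The inspection pays 32; no inspection pays 20.
low-mileage: assigned the inspection, nets 32 − 11 = 21; deviating to no inspection nets 20.
high-mileage: assigned no inspection, nets 20; deviating to the inspection nets 32 − 27 = 5.
Both types strictly prefer their assigned action; no profitable deviation.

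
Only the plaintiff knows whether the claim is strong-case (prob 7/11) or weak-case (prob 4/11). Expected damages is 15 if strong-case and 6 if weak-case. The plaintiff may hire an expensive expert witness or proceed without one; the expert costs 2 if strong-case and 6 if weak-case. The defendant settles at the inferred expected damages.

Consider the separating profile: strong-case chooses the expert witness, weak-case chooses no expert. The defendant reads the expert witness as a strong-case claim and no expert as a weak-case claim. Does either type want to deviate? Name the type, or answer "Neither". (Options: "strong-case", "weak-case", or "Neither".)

weak-case

The expert witness pays 15; no expert pays 6.
strong-case: assigned the expert witness, nets 15 − 2 = 13; deviating to no expert nets 6.
weak-case: assigned no expert, nets 6; deviating to the expert witness nets 15 − 6 = 9.
The weak-case type gains 3 by deviating.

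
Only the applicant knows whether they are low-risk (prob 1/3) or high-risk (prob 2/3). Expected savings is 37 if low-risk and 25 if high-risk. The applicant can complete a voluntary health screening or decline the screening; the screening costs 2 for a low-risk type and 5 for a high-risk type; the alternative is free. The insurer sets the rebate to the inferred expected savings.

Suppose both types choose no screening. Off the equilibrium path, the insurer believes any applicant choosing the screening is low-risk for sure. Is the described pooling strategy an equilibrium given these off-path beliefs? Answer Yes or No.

No

On path, the insurer holds the prior and pays 1/3·37 + 2/3·25 = 29. Off path (the screening), believing low-risk, it pays 37.
low-risk: no screening nets 29; the screening nets 37 − 2 = 35. low-risk would deviate.
high-risk: no screening nets 29; the screening nets 37 − 5 = 32. high-risk would deviate.
A type deviates, so pooling fails.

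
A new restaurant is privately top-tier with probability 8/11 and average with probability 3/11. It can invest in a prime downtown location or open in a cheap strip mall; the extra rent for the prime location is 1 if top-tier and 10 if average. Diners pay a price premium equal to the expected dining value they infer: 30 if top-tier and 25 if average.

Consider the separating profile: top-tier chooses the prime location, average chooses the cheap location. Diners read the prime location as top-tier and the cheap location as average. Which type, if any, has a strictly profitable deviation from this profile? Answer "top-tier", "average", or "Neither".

Neither

The prime location pays 30; the cheap location pays 25.
top-tier: assigned the prime location, nets 30 − 1 = 29; deviating to the cheap location nets 25.
average: assigned the cheap location, nets 25; deviating to the prime location nets 30 − 10 = 20.
Both types strictly prefer their assigned action; no profitable deviation.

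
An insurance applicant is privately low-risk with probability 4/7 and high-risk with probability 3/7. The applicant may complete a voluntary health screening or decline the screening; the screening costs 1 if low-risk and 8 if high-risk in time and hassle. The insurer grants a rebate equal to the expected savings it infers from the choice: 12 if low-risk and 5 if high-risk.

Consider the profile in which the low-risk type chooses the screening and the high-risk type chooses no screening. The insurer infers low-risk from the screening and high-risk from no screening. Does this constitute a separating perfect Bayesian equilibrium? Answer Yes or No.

Under these beliefs, the screening earns rebate 12 and no screening earns rebate 5.
low-risk: the screening nets 12 − 1 = 11; no screening nets 5. low-risk prefers the screening.
high-risk: the screening nets 12 − 8 = 4; no screening nets 5. high-risk prefers no screening.
Neither type deviates, so the separating profile is an equilibrium.

Yes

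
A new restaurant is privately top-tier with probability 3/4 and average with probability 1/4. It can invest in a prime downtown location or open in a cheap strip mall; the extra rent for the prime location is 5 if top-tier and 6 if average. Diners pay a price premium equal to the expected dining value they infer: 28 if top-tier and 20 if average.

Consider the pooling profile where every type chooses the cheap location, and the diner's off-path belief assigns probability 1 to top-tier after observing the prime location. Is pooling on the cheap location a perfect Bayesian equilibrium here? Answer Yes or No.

On path, the diner holds the prior and pays 3/4·28 + 1/4·20 = 26. Off path (the prime location), believing top-tier, it pays 28.
top-tier: the cheap location nets 26; the prime location nets 28 − 5 = 23. top-tier stays.
average: the cheap location nets 26; the prime location nets 28 − 6 = 22. average stays.
No type deviates, so pooling is sustained.

Yes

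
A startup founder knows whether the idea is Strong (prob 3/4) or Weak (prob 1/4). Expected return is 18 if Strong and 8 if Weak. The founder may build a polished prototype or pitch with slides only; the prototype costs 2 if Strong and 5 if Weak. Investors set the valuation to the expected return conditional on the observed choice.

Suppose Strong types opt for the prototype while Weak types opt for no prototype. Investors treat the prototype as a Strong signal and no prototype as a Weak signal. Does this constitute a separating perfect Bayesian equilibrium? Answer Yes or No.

Under these beliefs, the prototype earns valuation 18 and no prototype earns valuation 8.
Strong: the prototype nets 18 − 2 = 16; no prototype nets 8. Strong prefers the prototype.
Weak: the prototype nets 18 − 5 = 13; no prototype nets 8. Weak would deviate to the prototype.
Weak has a profitable deviation, so the profile is not an equilibrium.

No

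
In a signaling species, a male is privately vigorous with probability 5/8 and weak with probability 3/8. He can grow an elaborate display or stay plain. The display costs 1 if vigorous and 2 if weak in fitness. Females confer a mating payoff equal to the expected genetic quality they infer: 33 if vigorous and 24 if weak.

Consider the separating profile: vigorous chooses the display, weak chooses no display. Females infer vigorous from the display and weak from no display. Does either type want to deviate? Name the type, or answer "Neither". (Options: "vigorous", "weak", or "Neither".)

weak

The display pays 33; no display pays 24.
vigorous: assigned the display, nets 33 − 1 = 32; deviating to no display nets 24.
weak: assigned no display, nets 24; deviating to the display nets 33 − 2 = 31.
The weak type gains 7 by deviating.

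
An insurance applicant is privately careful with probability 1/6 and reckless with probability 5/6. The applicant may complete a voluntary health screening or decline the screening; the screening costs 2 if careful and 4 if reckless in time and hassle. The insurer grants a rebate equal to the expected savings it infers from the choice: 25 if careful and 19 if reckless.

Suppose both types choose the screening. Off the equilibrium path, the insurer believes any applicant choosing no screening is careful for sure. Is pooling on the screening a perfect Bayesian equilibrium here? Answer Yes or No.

No

On path, the insurer holds the prior and pays 1/6·25 + 5/6·19 = 20. Off path (no screening), believing careful, it pays 25.
careful: the screening nets 20 − 2 = 18; no screening nets 25. careful would deviate.
reckless: the screening nets 20 − 4 = 16; no screening nets 25. reckless would deviate.
A type deviates, so pooling fails.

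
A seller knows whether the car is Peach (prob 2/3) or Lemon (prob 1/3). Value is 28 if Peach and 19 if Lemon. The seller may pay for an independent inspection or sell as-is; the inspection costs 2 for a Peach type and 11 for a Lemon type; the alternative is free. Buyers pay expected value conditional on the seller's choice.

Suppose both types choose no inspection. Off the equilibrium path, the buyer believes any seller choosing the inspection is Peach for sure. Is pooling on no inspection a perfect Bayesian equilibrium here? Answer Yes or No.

No

On path, the buyer holds the prior and pays 2/3·28 + 1/3·19 = 25. Off path (the inspection), believing Peach, it pays 28.
Peach: no inspection nets 25; the inspection nets 28 − 2 = 26. Peach would deviate.
Lemon: no inspection nets 25; the inspection nets 28 − 11 = 17. Lemon stays.
A type deviates, so pooling fails.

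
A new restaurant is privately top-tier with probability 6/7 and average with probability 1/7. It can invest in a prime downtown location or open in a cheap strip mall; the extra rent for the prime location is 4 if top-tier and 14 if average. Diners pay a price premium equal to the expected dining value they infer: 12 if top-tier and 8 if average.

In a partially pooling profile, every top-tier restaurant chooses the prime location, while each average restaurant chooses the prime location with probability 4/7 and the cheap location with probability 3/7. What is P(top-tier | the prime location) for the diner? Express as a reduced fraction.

P(the prime location) = (6/7)·1 + (1/7)·(4/7) = 46/49.
By Bayes' rule, P(top-tier | the prime location) = (6/7) / (46/49) = 21/23.

21/23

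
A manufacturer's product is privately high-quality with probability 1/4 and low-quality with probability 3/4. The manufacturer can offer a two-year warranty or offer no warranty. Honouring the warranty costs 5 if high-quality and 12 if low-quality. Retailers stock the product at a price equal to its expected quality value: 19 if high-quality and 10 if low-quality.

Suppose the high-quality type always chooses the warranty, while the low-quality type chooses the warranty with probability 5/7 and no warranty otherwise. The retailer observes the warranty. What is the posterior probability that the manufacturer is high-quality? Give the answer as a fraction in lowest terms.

P(the warranty) = (1/4)·1 + (3/4)·(5/7) = 11/14.
By Bayes' rule, P(high-quality | the warranty) = (1/4) / (11/14) = 7/22.

7/22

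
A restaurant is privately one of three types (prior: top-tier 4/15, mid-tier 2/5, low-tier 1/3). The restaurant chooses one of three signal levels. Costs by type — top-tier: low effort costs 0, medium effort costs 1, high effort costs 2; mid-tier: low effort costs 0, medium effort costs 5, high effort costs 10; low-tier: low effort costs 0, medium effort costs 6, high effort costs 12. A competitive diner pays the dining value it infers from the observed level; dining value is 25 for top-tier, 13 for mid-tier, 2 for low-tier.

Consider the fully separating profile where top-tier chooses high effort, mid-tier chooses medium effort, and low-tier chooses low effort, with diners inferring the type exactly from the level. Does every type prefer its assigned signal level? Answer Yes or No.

Separating price premiums: high effort → 25, medium effort → 13, low effort → 2.
top-tier (assigned high effort): low effort: 2 − 0 = 2; medium effort: 13 − 1 = 12; high effort: 25 − 2 = 23. top-tier stays.
mid-tier (assigned medium effort): low effort: 2 − 0 = 2; medium effort: 13 − 5 = 8; high effort: 25 − 10 = 15. mid-tier prefers high effort.
low-tier (assigned low effort): low effort: 2 − 0 = 2; medium effort: 13 − 6 = 7; high effort: 25 − 12 = 13. low-tier prefers high effort.
At least one type deviates; the separating profile fails.

No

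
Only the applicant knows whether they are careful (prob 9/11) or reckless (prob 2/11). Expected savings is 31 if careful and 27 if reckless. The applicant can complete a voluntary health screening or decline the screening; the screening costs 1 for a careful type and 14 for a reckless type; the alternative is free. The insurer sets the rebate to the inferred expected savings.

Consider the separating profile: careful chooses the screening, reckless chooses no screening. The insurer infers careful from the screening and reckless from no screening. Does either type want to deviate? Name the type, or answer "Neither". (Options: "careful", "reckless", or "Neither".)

Neither

The screening pays 31; no screening pays 27.
careful: assigned the screening, nets 31 − 1 = 30; deviating to no screening nets 27.
reckless: assigned no screening, nets 27; deviating to the screening nets 31 − 14 = 17.
Both types strictly prefer their assigned action; no profitable deviation.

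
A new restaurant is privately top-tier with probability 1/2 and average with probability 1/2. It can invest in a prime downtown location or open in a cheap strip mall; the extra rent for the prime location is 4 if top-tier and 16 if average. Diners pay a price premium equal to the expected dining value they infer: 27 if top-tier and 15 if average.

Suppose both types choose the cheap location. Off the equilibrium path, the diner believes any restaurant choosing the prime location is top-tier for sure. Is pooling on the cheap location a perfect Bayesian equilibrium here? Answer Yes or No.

On path, the diner holds the prior and pays 1/2·27 + 1/2·15 = 21. Off path (the prime location), believing top-tier, it pays 27.
top-tier: the cheap location nets 21; the prime location nets 27 − 4 = 23. top-tier would deviate.
average: the cheap location nets 21; the prime location nets 27 − 16 = 11. average stays.
A type deviates, so pooling fails.

No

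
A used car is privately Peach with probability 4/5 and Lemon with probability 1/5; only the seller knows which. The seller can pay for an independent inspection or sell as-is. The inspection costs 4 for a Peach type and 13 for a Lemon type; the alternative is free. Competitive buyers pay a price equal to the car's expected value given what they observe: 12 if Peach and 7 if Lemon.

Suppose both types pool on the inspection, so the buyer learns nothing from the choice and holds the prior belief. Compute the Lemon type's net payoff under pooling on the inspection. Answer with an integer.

-2

Pooled price = 4/5·12 + 1/5·7 = 11.
Lemon pays cost 13 for the inspection, so net payoff = 11 − 13 = -2.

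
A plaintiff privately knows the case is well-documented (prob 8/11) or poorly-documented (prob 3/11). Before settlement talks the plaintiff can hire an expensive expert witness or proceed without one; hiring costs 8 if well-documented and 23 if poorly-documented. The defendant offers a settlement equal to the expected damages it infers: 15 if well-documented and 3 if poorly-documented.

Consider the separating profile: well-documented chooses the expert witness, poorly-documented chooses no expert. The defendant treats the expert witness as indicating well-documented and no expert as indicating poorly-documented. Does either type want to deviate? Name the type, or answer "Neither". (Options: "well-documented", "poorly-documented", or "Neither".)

The expert witness pays 15; no expert pays 3.
well-documented: assigned the expert witness, nets 15 − 8 = 7; deviating to no expert nets 3.
poorly-documented: assigned no expert, nets 3; deviating to the expert witness nets 15 − 23 = -8.
Both types strictly prefer their assigned action; no profitable deviation.

Neither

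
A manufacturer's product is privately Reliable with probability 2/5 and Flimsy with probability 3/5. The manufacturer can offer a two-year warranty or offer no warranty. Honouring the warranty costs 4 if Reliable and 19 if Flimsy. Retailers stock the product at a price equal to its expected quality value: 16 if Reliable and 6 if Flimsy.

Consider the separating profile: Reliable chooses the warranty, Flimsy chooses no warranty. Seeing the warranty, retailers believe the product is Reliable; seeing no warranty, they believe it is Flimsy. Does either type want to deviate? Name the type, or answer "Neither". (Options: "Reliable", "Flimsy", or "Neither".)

The warranty pays 16; no warranty pays 6.
Reliable: assigned the warranty, nets 16 − 4 = 12; deviating to no warranty nets 6.
Flimsy: assigned no warranty, nets 6; deviating to the warranty nets 16 − 19 = -3.
Both types strictly prefer their assigned action; no profitable deviation.

Neither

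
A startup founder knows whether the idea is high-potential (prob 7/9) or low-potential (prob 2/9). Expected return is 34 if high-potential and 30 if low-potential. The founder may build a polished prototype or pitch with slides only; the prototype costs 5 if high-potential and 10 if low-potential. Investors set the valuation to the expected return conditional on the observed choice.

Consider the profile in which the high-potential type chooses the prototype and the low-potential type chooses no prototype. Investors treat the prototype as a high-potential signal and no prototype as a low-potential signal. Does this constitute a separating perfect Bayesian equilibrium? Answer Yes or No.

No

Under these beliefs, the prototype earns valuation 34 and no prototype earns valuation 30.
high-potential: the prototype nets 34 − 5 = 29; no prototype nets 30. high-potential would deviate to no prototype.
low-potential: the prototype nets 34 − 10 = 24; no prototype nets 30. low-potential prefers no prototype.
high-potential has a profitable deviation, so the profile is not an equilibrium.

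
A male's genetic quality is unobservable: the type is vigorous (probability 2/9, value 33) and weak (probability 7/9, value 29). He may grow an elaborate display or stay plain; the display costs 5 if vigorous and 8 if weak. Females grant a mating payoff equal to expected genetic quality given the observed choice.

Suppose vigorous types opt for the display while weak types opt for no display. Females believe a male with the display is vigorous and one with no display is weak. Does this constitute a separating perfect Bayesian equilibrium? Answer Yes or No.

No

Under these beliefs, the display earns mating payoff 33 and no display earns mating payoff 29.
vigorous: the display nets 33 − 5 = 28; no display nets 29. vigorous would deviate to no display.
weak: the display nets 33 − 8 = 25; no display nets 29. weak prefers no display.
vigorous has a profitable deviation, so the profile is not an equilibrium.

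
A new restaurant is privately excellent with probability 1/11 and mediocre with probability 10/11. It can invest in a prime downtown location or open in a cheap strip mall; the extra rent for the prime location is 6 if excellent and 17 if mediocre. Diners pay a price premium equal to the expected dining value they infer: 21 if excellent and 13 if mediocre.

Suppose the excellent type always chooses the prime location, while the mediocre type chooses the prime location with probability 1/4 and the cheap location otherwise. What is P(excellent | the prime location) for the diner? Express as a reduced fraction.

2/7

P(the prime location) = (1/11)·1 + (10/11)·(1/4) = 7/22.
By Bayes' rule, P(excellent | the prime location) = (1/11) / (7/22) = 2/7.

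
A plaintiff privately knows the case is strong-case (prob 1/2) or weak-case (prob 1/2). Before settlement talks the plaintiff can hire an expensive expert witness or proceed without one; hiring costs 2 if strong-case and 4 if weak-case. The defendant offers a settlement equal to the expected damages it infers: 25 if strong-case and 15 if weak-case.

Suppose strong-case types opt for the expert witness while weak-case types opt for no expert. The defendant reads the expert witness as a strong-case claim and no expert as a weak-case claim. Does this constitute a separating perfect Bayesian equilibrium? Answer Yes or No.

Under these beliefs, the expert witness earns settlement 25 and no expert earns settlement 15.
strong-case: the expert witness nets 25 − 2 = 23; no expert nets 15. strong-case prefers the expert witness.
weak-case: the expert witness nets 25 − 4 = 21; no expert nets 15. weak-case would deviate to the expert witness.
weak-case has a profitable deviation, so the profile is not an equilibrium.

No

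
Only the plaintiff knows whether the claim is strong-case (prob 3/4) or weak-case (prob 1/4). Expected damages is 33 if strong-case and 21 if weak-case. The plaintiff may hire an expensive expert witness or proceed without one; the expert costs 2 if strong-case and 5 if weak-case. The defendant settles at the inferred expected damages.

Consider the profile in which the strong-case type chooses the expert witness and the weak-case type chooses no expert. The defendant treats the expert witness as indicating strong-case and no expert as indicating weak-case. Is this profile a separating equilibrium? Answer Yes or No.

No

Under these beliefs, the expert witness earns settlement 33 and no expert earns settlement 21.
strong-case: the expert witness nets 33 − 2 = 31; no expert nets 21. strong-case prefers the expert witness.
weak-case: the expert witness nets 33 − 5 = 28; no expert nets 21. weak-case would deviate to the expert witness.
weak-case has a profitable deviation, so the profile is not an equilibrium.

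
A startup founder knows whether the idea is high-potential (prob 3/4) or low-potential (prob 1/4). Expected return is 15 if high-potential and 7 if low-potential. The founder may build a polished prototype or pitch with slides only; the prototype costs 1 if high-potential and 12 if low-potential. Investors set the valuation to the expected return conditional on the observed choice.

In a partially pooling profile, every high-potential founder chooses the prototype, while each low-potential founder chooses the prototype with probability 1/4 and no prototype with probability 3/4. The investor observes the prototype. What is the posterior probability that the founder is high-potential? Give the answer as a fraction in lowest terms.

P(the prototype) = (3/4)·1 + (1/4)·(1/4) = 13/16.
By Bayes' rule, P(high-potential | the prototype) = (3/4) / (13/16) = 12/13.

12/13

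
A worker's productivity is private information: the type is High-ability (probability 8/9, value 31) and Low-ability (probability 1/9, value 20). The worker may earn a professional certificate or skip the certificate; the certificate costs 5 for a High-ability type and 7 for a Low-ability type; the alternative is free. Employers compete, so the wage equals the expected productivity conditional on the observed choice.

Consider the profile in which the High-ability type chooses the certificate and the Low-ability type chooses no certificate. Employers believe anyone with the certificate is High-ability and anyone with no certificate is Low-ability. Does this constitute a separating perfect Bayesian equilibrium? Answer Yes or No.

No

Under these beliefs, the certificate earns wage 31 and no certificate earns wage 20.
High-ability: the certificate nets 31 − 5 = 26; no certificate nets 20. High-ability prefers the certificate.
Low-ability: the certificate nets 31 − 7 = 24; no certificate nets 20. Low-ability would deviate to the certificate.
Low-ability has a profitable deviation, so the profile is not an equilibrium.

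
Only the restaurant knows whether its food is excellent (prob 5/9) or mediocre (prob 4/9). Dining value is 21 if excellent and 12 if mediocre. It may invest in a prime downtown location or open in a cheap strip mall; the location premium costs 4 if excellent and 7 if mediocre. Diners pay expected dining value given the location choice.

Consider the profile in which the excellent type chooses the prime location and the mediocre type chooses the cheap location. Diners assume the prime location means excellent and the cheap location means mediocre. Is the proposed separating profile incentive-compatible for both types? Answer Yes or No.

Under these beliefs, the prime location earns price premium 21 and the cheap location earns price premium 12.
excellent: the prime location nets 21 − 4 = 17; the cheap location nets 12. excellent prefers the prime location.
mediocre: the prime location nets 21 − 7 = 14; the cheap location nets 12. mediocre would deviate to the prime location.
mediocre has a profitable deviation, so the profile is not an equilibrium.

No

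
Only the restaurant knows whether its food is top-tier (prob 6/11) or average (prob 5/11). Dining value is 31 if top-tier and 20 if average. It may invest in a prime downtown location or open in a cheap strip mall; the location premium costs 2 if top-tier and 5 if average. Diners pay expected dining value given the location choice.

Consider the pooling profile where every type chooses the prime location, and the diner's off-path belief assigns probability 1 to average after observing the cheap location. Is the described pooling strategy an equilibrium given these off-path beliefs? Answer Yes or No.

On path, the diner holds the prior and pays 6/11·31 + 5/11·20 = 26. Off path (the cheap location), believing average, it pays 20.
top-tier: the prime location nets 26 − 2 = 24; the cheap location nets 20. top-tier stays.
average: the prime location nets 26 − 5 = 21; the cheap location nets 20. average stays.
No type deviates, so pooling is sustained.

Yes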